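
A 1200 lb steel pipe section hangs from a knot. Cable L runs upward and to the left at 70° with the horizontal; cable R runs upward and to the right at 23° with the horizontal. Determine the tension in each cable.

ΣF_x = 0: −T_L·cos70° + T_R·cos23° = 0 → T_R = 0.371557·T_L.
ΣF_y = 0: T_L·sin70° + T_R·sin23° = 1200.
Substitute: T_L·(0.939693 + 0.371557·0.390731) = 1200 → T_L = 1106.12 ≈ 1106 lb.
Then T_R = 0.371557 × 1106.12 = 411.0 lb.

T_L = 1106 lb, T_R = 411.0 lb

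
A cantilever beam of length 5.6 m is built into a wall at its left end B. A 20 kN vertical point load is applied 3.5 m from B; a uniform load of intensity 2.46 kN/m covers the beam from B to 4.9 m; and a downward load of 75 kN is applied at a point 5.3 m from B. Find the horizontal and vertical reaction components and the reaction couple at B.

B_x = 0, B_y = 107.1 kN, M_B = 497.0 kN·m

Resultant of the distributed load: 2.46 × 4.9 = 12.054 kN at 2.45 m from B.
ΣF_x = 0: B_x = 0.
ΣF_y = 0: B_y − 20 − 2.46·4.9 − 75 = 0 → B_y = 107.1 kN.
ΣM about B: M_B − 20·3.5 − (2.46·4.9)·2.45 − 75·5.3 = 0 → M_B = 497.0 kN·m.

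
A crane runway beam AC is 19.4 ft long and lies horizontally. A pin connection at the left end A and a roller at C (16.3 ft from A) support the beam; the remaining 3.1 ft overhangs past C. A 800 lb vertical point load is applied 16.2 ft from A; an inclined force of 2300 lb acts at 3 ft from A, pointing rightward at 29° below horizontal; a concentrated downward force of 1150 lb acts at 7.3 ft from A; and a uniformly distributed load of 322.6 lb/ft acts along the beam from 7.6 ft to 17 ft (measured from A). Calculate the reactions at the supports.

Resultant of the distributed load: 322.6 × 9.4 = 3032.44 lb at 12.3 ft from A.
Taking moments about A: C_y·16.3 − 800·16.2 − 2300·sin29°·3 − 1150·7.3 − (322.6·9.4)·12.3 = 0 → C_y = 61999.2/16.3 = 3803.63 ≈ 3804 lb.
ΣF_y = 0: A_y + 3803.63 − 800 − 2300·sin29° − 1150 − 322.6·9.4 = 0 → A_y = 2294 lb.
ΣF_x = 0: A_x + 2300·cos29° = 0 → A_x = -2012 lb.

A_x = -2012 lb, A_y = 2294 lb, C_y = 3804 lb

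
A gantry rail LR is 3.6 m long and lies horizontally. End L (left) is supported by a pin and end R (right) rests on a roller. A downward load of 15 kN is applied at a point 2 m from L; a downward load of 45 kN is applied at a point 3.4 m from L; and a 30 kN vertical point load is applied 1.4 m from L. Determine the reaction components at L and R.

Moments about L: R_y·3.6 − 15·2 − 45·3.4 − 30·1.4 = 0 → R_y = 225/3.6 = 62.50 kN.
ΣF_y = 0: L_y + 62.5 − 15 − 45 − 30 = 0 → L_y = 27.50 kN.
ΣF_x = 0: no horizontal applied forces, so L_x = 0.

L_x = 0, L_y = 27.50 kN, R_y = 62.50 kN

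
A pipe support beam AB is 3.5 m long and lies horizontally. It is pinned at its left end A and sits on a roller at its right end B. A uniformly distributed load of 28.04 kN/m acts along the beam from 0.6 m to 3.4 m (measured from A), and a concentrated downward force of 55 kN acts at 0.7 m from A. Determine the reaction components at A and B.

Resultant of the distributed load: 28.04 × 2.8 = 78.512 kN at 2 m from A.
Taking moments about A: B_y·3.5 − (28.04·2.8)·2 − 55·0.7 = 0 → B_y = 195.524/3.5 = 55.864 ≈ 55.86 kN.
ΣF_y = 0: A_y + 55.864 − 28.04·2.8 − 55 = 0 → A_y = 77.65 kN.
ΣF_x = 0: no horizontal applied forces, so A_x = 0.

A_x = 0, A_y = 77.65 kN, B_y = 55.86 kN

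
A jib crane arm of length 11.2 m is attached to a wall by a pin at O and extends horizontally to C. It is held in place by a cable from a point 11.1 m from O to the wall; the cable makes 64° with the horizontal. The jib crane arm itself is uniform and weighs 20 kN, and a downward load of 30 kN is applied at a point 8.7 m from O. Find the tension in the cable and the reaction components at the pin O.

ΣM about O: T·sin64°·11.1 − 20·5.6 − 30·8.7 = 0 → T = 373/(11.1·0.898794) = 37.3874 ≈ 37.39 kN.
ΣF_x = 0: O_x − T·cos64° = 0 → O_x = 37.3874 × 0.438371 = 16.39 kN.
ΣF_y = 0: O_y + T·sin64° − 20 − 30 = 0 → O_y = 50 − 37.3874 × 0.898794 = 16.40 kN.

T = 37.39 kN, O_x = 16.39 kN, O_y = 16.40 kN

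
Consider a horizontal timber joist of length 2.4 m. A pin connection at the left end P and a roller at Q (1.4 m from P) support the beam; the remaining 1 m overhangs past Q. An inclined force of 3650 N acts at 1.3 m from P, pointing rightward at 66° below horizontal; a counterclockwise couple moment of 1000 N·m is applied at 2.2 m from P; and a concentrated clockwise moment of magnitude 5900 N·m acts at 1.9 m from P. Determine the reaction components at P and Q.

ΣM about P: Q_y·1.4 − 3650·sin66°·1.3 + 1000 − 5900 = 0 → Q_y = 9234.77/1.4 = 6596.26 ≈ 6596 N.
ΣF_y = 0: P_y + 6596.26 − 3650·sin66° = 0 → P_y = -3262 N.
ΣF_x = 0: P_x + 3650·cos66° = 0 → P_x = -1485 N.

P_x = -1485 N, P_y = -3262 N, Q_y = 6596 N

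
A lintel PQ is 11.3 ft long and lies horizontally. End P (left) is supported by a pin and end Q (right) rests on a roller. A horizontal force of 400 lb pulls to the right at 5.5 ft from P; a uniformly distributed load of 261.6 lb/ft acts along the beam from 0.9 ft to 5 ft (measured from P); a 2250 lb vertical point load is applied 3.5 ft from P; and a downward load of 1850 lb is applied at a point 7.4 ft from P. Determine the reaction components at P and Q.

P_x = -400.0 lb, P_y = 2984 lb, Q_y = 2188 lb

Resultant of the distributed load: 261.6 × 4.1 = 1072.56 lb at 2.95 ft from P.
Moments about P: Q_y·11.3 − (261.6·4.1)·2.95 − 2250·3.5 − 1850·7.4 = 0 → Q_y = 24729.052/11.3 = 2188.41 ≈ 2188 lb.
ΣF_y = 0: P_y + 2188.41 − 261.6·4.1 − 2250 − 1850 = 0 → P_y = 2984 lb.
ΣF_x = 0: P_x + 400 = 0 → P_x = -400.0 lb.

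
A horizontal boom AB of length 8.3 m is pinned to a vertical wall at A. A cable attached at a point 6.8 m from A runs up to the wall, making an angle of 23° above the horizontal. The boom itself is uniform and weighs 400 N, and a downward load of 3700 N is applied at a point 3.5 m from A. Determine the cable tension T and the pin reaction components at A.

ΣM about A: T·sin23°·6.8 − 400·4.15 − 3700·3.5 = 0 → T = 14610/(6.8·0.390731) = 5498.74 ≈ 5499 N.
ΣF_x = 0: A_x − T·cos23° = 0 → A_x = 5498.74 × 0.920505 = 5062 N.
ΣF_y = 0: A_y + T·sin23° − 400 − 3700 = 0 → A_y = 4100 − 5498.74 × 0.390731 = 1951 N.

T = 5499 N, A_x = 5062 N, A_y = 1951 N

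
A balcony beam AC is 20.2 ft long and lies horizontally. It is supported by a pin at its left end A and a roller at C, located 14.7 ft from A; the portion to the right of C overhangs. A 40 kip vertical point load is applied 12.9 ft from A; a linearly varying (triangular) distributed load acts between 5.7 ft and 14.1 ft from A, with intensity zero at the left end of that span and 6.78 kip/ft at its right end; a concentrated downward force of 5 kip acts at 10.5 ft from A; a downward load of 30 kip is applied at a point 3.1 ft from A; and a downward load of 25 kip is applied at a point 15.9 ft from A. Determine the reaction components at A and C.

A_x = 0, A_y = 34.55 kip, C_y = 93.93 kip

Resultant of the triangular load: ½ × 6.78 × 8.4 = 28.476 kip, acting at 11.3 ft from A (one-third of the span from the peak).
ΣM about A: C_y·14.7 − 40·12.9 − (½·6.78·8.4)·11.3 − 5·10.5 − 30·3.1 − 25·15.9 = 0 → C_y = 1380.7788/14.7 = 93.9305 ≈ 93.93 kip.
ΣF_y = 0: A_y + 93.9305 − 40 − ½·6.78·8.4 − 5 − 30 − 25 = 0 → A_y = 34.55 kip.
ΣF_x = 0: no horizontal applied forces, so A_x = 0.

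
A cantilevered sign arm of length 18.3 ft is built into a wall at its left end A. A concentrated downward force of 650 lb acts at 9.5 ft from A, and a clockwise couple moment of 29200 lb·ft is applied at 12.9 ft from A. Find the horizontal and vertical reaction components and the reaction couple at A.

A_x = 0, A_y = 650.0 lb, M_A = 35380 lb·ft

ΣF_x = 0: A_x = 0.
ΣF_y = 0: A_y − 650 = 0 → A_y = 650.0 lb.
ΣM about A: M_A − 650·9.5 − 29200 = 0 → M_A = 35380 lb·ft.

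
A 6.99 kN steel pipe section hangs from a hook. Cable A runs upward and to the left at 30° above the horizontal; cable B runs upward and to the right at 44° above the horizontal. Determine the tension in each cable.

T_A = 5.231 kN, T_B = 6.297 kN

ΣF_x = 0: −T_A·cos30° + T_B·cos44° = 0 → T_B = 1.20392·T_A.
ΣF_y = 0: T_A·sin30° + T_B·sin44° = 6.99.
Substitute: T_A·(0.5 + 1.20392·0.694658) = 6.99 → T_A = 5.23081 ≈ 5.231 kN.
Then T_B = 1.20392 × 5.23081 = 6.297 kN.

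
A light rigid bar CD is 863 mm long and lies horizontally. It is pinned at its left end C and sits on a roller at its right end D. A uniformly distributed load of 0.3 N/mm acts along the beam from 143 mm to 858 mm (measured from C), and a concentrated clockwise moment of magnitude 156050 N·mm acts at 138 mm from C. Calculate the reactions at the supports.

Resultant of the distributed load: 0.3 × 715 = 214.5 N at 500.5 mm from C.
Taking moments about C: D_y·863 − (0.3·715)·500.5 − 156050 = 0 → D_y = 263407.25/863 = 305.223 ≈ 305.2 N.
ΣF_y = 0: C_y + 305.223 − 0.3·715 = 0 → C_y = -90.72 N.
ΣF_x = 0: no horizontal applied forces, so C_x = 0.

C_x = 0, C_y = -90.72 N, D_y = 305.2 N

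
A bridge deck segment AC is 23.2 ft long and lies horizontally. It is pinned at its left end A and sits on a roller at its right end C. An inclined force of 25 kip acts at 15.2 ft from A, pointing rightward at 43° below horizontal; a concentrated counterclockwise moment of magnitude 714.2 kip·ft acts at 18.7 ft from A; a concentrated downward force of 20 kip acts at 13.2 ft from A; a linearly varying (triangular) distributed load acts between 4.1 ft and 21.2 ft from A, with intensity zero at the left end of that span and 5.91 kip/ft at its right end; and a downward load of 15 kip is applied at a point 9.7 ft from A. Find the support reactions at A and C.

Resultant of the triangular load: ½ × 5.91 × 17.1 = 50.5305 kip, acting at 15.5 ft from A (one-third of the span from the peak).
Taking moments about A: C_y·23.2 − 25·sin43°·15.2 + 714.2 − 20·13.2 − (½·5.91·17.1)·15.5 − 15·9.7 = 0 → C_y = 737.682/23.2 = 31.7966 ≈ 31.80 kip.
ΣF_y = 0: A_y + 31.7966 − 25·sin43° − 20 − ½·5.91·17.1 − 15 = 0 → A_y = 70.78 kip.
ΣF_x = 0: A_x + 25·cos43° = 0 → A_x = -18.28 kip.

A_x = -18.28 kip, A_y = 70.78 kip, C_y = 31.80 kip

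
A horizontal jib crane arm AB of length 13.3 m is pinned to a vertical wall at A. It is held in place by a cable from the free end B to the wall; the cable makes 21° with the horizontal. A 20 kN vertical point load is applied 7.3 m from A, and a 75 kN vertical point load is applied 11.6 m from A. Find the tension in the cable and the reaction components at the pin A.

ΣM about A: T·sin21°·13.3 − 20·7.3 − 75·11.6 = 0 → T = 1016/(13.3·0.358368) = 213.164 ≈ 213.2 kN.
ΣF_x = 0: A_x − T·cos21° = 0 → A_x = 213.164 × 0.93358 = 199.0 kN.
ΣF_y = 0: A_y + T·sin21° − 20 − 75 = 0 → A_y = 95 − 213.164 × 0.358368 = 18.61 kN.

T = 213.2 kN, A_x = 199.0 kN, A_y = 18.61 kN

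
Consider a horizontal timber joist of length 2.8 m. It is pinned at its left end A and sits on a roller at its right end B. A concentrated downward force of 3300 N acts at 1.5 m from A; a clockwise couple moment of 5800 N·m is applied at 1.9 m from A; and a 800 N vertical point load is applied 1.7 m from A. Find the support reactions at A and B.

A_x = 0, A_y = -225.0 N, B_y = 4325 N

Moments about A: B_y·2.8 − 3300·1.5 − 5800 − 800·1.7 = 0 → B_y = 12110/2.8 = 4325 N.
ΣF_y = 0: A_y + 4325 − 3300 − 800 = 0 → A_y = -225.0 N.
ΣF_x = 0: no horizontal applied forces, so A_x = 0.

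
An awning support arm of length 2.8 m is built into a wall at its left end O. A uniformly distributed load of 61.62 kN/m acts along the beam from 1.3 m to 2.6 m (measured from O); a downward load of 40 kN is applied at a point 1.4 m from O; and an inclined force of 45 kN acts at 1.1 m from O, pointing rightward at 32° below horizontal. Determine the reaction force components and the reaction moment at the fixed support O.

O_x = -38.16 kN, O_y = 144.0 kN, M_O = 238.4 kN·m

Resultant of the distributed load: 61.62 × 1.3 = 80.106 kN at 1.95 m from O.
ΣF_x = 0: O_x + 45·cos32° = 0 → O_x = -38.16 kN.
ΣF_y = 0: O_y − 61.62·1.3 − 40 − 45·sin32° = 0 → O_y = 144.0 kN.
ΣM about O: M_O − (61.62·1.3)·1.95 − 40·1.4 − 45·sin32°·1.1 = 0 → M_O = 238.4 kN·m.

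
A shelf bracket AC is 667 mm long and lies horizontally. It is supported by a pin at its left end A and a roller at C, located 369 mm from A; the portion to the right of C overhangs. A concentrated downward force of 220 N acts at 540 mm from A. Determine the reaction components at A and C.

Taking moments about A: C_y·369 − 220·540 = 0 → C_y = 118800/369 = 321.951 ≈ 322.0 N.
ΣF_y = 0: A_y + 321.951 − 220 = 0 → A_y = -102.0 N.
ΣF_x = 0: no horizontal applied forces, so A_x = 0.

A_x = 0, A_y = -102.0 N, C_y = 322.0 N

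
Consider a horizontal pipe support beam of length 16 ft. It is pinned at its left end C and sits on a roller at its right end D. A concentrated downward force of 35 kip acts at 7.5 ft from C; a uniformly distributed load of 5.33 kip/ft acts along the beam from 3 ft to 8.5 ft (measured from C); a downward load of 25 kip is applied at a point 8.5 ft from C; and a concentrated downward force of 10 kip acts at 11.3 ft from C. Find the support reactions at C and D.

C_x = 0, C_y = 52.03 kip, D_y = 47.29 kip

Resultant of the distributed load: 5.33 × 5.5 = 29.315 kip at 5.75 ft from C.
Moments about C: D_y·16 − 35·7.5 − (5.33·5.5)·5.75 − 25·8.5 − 10·11.3 = 0 → D_y = 756.56125/16 = 47.2851 ≈ 47.29 kip.
ΣF_y = 0: C_y + 47.2851 − 35 − 5.33·5.5 − 25 − 10 = 0 → C_y = 52.03 kip.
ΣF_x = 0: no horizontal applied forces, so C_x = 0.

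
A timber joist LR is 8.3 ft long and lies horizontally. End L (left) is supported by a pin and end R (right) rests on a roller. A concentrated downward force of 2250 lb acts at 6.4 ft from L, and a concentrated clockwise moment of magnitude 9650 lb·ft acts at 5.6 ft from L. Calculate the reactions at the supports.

Taking moments about L: R_y·8.3 − 2250·6.4 − 9650 = 0 → R_y = 24050/8.3 = 2897.59 ≈ 2898 lb.
ΣF_y = 0: L_y + 2897.59 − 2250 = 0 → L_y = -647.6 lb.
ΣF_x = 0: no horizontal applied forces, so L_x = 0.

L_x = 0, L_y = -647.6 lb, R_y = 2898 lb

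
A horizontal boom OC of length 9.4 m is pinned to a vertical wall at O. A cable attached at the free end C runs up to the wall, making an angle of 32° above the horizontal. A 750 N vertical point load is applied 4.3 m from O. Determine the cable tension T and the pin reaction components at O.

ΣM about O: T·sin32°·9.4 − 750·4.3 = 0 → T = 3225/(9.4·0.529919) = 647.429 ≈ 647.4 N.
ΣF_x = 0: O_x − T·cos32° = 0 → O_x = 647.429 × 0.848048 = 549.1 N.
ΣF_y = 0: O_y + T·sin32° − 750 = 0 → O_y = 750 − 647.429 × 0.529919 = 406.9 N.

T = 647.4 N, O_x = 549.1 N, O_y = 406.9 N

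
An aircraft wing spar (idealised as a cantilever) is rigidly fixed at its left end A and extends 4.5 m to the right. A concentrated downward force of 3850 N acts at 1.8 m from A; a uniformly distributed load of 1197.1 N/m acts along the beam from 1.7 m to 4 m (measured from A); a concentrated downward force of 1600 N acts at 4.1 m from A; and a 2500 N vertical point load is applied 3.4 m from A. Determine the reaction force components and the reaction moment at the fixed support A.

Resultant of the distributed load: 1197.1 × 2.3 = 2753.33 N at 2.85 m from A.
ΣF_x = 0: A_x = 0.
ΣF_y = 0: A_y − 3850 − 1197.1·2.3 − 1600 − 2500 = 0 → A_y = 10700 N.
ΣM about A: M_A − 3850·1.8 − (1197.1·2.3)·2.85 − 1600·4.1 − 2500·3.4 = 0 → M_A = 29840 N·m.

A_x = 0, A_y = 10700 N, M_A = 29840 N·m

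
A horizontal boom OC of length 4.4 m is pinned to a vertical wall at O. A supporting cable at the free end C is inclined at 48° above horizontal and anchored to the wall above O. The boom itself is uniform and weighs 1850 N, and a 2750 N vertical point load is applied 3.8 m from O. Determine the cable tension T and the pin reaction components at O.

ΣM about O: T·sin48°·4.4 − 1850·2.2 − 2750·3.8 = 0 → T = 14520/(4.4·0.743145) = 4440.59 ≈ 4441 N.
ΣF_x = 0: O_x − T·cos48° = 0 → O_x = 4440.59 × 0.669131 = 2971 N.
ΣF_y = 0: O_y + T·sin48° − 1850 − 2750 = 0 → O_y = 4600 − 4440.59 × 0.743145 = 1300 N.

T = 4441 N, O_x = 2971 N, O_y = 1300 N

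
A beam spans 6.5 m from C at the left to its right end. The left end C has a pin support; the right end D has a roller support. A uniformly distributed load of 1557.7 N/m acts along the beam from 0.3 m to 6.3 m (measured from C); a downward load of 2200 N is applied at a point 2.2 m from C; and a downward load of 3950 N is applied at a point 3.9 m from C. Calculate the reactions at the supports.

C_x = 0, C_y = 7637 N, D_y = 7860 N

Resultant of the distributed load: 1557.7 × 6 = 9346.2 N at 3.3 m from C.
Taking moments about C: D_y·6.5 − (1557.7·6)·3.3 − 2200·2.2 − 3950·3.9 = 0 → D_y = 51087.46/6.5 = 7859.61 ≈ 7860 N.
ΣF_y = 0: C_y + 7859.61 − 1557.7·6 − 2200 − 3950 = 0 → C_y = 7637 N.
ΣF_x = 0: no horizontal applied forces, so C_x = 0.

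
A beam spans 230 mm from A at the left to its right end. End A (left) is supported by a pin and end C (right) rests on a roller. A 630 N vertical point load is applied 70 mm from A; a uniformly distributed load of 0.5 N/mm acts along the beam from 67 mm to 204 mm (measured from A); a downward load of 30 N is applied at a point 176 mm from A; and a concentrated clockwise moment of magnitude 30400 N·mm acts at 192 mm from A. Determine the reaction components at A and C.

Resultant of the distributed load: 0.5 × 137 = 68.5 N at 135.5 mm from A.
Moments about A: C_y·230 − 630·70 − (0.5·137)·135.5 − 30·176 − 30400 = 0 → C_y = 89061.75/230 = 387.225 ≈ 387.2 N.
ΣF_y = 0: A_y + 387.225 − 630 − 0.5·137 − 30 = 0 → A_y = 341.3 N.
ΣF_x = 0: no horizontal applied forces, so A_x = 0.

A_x = 0, A_y = 341.3 N, C_y = 387.2 N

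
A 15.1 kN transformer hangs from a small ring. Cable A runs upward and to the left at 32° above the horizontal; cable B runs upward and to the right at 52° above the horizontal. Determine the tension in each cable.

T_A = 9.348 kN, T_B = 12.88 kN

ΣF_x = 0: −T_A·cos32° + T_B·cos52° = 0 → T_B = 1.37746·T_A.
ΣF_y = 0: T_A·sin32° + T_B·sin52° = 15.1.
Substitute: T_A·(0.529919 + 1.37746·0.788011) = 15.1 → T_A = 9.34769 ≈ 9.348 kN.
Then T_B = 1.37746 × 9.34769 = 12.88 kN.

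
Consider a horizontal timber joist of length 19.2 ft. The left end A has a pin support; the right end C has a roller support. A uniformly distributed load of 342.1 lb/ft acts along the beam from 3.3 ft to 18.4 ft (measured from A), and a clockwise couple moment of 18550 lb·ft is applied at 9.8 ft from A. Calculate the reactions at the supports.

A_x = 0, A_y = 1280 lb, C_y = 3885 lb

Resultant of the distributed load: 342.1 × 15.1 = 5165.71 lb at 10.85 ft from A.
ΣM about A: C_y·19.2 − (342.1·15.1)·10.85 − 18550 = 0 → C_y = 74597.9535/19.2 = 3885.31 ≈ 3885 lb.
ΣF_y = 0: A_y + 3885.31 − 342.1·15.1 = 0 → A_y = 1280 lb.
ΣF_x = 0: no horizontal applied forces, so A_x = 0.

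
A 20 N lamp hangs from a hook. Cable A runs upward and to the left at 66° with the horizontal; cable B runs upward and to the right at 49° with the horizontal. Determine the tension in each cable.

ΣF_x = 0: −T_A·cos66° + T_B·cos49° = 0 → T_B = 0.61997·T_A.
ΣF_y = 0: T_A·sin66° + T_B·sin49° = 20.
Substitute: T_A·(0.913545 + 0.61997·0.75471) = 20 → T_A = 14.4776 ≈ 14.48 N.
Then T_B = 0.61997 × 14.4776 = 8.976 N.

T_A = 14.48 N, T_B = 8.976 N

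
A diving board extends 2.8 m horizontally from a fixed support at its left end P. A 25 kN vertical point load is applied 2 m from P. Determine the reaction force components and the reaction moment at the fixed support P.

P_x = 0, P_y = 25.00 kN, M_P = 50.00 kN·m

ΣF_x = 0: P_x = 0.
ΣF_y = 0: P_y − 25 = 0 → P_y = 25.00 kN.
ΣM about P: M_P − 25·2 = 0 → M_P = 50.00 kN·m.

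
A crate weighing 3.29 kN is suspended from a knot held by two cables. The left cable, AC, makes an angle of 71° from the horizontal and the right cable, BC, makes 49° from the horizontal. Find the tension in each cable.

ΣF_x = 0: −T_AC·cos71° + T_BC·cos49° = 0 → T_BC = 0.496248·T_AC.
ΣF_y = 0: T_AC·sin71° + T_BC·sin49° = 3.29.
Substitute: T_AC·(0.945519 + 0.496248·0.75471) = 3.29 → T_AC = 2.49234 ≈ 2.492 kN.
Then T_BC = 0.496248 × 2.49234 = 1.237 kN.

T_AC = 2.492 kN, T_BC = 1.237 kN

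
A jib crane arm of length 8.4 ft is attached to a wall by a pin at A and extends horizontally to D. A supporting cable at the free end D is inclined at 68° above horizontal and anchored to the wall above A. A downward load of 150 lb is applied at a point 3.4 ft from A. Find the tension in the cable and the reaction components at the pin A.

ΣM about A: T·sin68°·8.4 − 150·3.4 = 0 → T = 510/(8.4·0.927184) = 65.4825 ≈ 65.48 lb.
ΣF_x = 0: A_x − T·cos68° = 0 → A_x = 65.4825 × 0.374607 = 24.53 lb.
ΣF_y = 0: A_y + T·sin68° − 150 = 0 → A_y = 150 − 65.4825 × 0.927184 = 89.29 lb.

T = 65.48 lb, A_x = 24.53 lb, A_y = 89.29 lb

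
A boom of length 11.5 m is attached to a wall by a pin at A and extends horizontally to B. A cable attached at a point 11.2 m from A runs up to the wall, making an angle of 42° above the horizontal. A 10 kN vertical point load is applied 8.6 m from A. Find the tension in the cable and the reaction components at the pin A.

T = 11.48 kN, A_x = 8.528 kN, A_y = 2.321 kN

ΣM about A: T·sin42°·11.2 − 10·8.6 = 0 → T = 86/(11.2·0.669131) = 11.4754 ≈ 11.48 kN.
ΣF_x = 0: A_x − T·cos42° = 0 → A_x = 11.4754 × 0.743145 = 8.528 kN.
ΣF_y = 0: A_y + T·sin42° − 10 = 0 → A_y = 10 − 11.4754 × 0.669131 = 2.321 kN.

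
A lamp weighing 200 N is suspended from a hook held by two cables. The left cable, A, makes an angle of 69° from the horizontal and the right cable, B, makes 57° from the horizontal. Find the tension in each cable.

ΣF_x = 0: −T_A·cos69° + T_B·cos57° = 0 → T_B = 0.657992·T_A.
ΣF_y = 0: T_A·sin69° + T_B·sin57° = 200.
Substitute: T_A·(0.93358 + 0.657992·0.838671) = 200 → T_A = 134.642 ≈ 134.6 N.
Then T_B = 0.657992 × 134.642 = 88.59 N.

T_A = 134.6 N, T_B = 88.59 N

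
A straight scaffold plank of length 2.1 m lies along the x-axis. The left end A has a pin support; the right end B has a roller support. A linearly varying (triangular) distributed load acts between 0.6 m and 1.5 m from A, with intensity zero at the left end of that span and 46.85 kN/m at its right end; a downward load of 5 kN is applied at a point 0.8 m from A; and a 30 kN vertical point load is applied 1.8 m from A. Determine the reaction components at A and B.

Resultant of the triangular load: ½ × 46.85 × 0.9 = 21.0825 kN, acting at 1.2 m from A (one-third of the span from the peak).
Taking moments about A: B_y·2.1 − (½·46.85·0.9)·1.2 − 5·0.8 − 30·1.8 = 0 → B_y = 83.299/2.1 = 39.6662 ≈ 39.67 kN.
ΣF_y = 0: A_y + 39.6662 − ½·46.85·0.9 − 5 − 30 = 0 → A_y = 16.42 kN.
ΣF_x = 0: no horizontal applied forces, so A_x = 0.

A_x = 0, A_y = 16.42 kN, B_y = 39.67 kN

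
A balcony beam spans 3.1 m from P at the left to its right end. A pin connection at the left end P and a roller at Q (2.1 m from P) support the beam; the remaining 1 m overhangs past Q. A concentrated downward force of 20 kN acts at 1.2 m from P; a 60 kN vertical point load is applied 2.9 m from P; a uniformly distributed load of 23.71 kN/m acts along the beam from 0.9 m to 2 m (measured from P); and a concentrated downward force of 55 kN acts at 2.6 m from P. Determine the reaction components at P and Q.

Resultant of the distributed load: 23.71 × 1.1 = 26.081 kN at 1.45 m from P.
Taking moments about P: Q_y·2.1 − 20·1.2 − 60·2.9 − (23.71·1.1)·1.45 − 55·2.6 = 0 → Q_y = 378.81745/2.1 = 180.389 ≈ 180.4 kN.
ΣF_y = 0: P_y + 180.389 − 20 − 60 − 23.71·1.1 − 55 = 0 → P_y = -19.31 kN.
ΣF_x = 0: no horizontal applied forces, so P_x = 0.

P_x = 0, P_y = -19.31 kN, Q_y = 180.4 kN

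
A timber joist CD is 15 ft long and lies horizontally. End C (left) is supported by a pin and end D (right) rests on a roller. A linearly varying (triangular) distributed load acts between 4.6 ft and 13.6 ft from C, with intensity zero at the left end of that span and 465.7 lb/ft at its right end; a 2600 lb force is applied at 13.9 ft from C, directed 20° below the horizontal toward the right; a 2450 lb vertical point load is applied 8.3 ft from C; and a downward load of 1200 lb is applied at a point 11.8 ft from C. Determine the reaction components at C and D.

C_x = -2443 lb, C_y = 2030 lb, D_y = 4605 lb

Resultant of the triangular load: ½ × 465.7 × 9 = 2095.65 lb, acting at 10.6 ft from C (one-third of the span from the peak).
ΣM about C: D_y·15 − (½·465.7·9)·10.6 − 2600·sin20°·13.9 − 2450·8.3 − 1200·11.8 = 0 → D_y = 69069.5/15 = 4604.63 ≈ 4605 lb.
ΣF_y = 0: C_y + 4604.63 − ½·465.7·9 − 2600·sin20° − 2450 − 1200 = 0 → C_y = 2030 lb.
ΣF_x = 0: C_x + 2600·cos20° = 0 → C_x = -2443 lb.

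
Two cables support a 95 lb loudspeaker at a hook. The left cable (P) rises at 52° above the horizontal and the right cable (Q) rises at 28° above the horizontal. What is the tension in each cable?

ΣF_x = 0: −T_P·cos52° + T_Q·cos28° = 0 → T_Q = 0.69728·T_P.
ΣF_y = 0: T_P·sin52° + T_Q·sin28° = 95.
Substitute: T_P·(0.788011 + 0.69728·0.469472) = 95 → T_P = 85.174 ≈ 85.17 lb.
Then T_Q = 0.69728 × 85.174 = 59.39 lb.

T_P = 85.17 lb, T_Q = 59.39 lb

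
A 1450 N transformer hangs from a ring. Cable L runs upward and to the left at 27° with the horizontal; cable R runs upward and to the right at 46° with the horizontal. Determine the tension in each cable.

ΣF_x = 0: −T_L·cos27° + T_R·cos46° = 0 → T_R = 1.28265·T_L.
ΣF_y = 0: T_L·sin27° + T_R·sin46° = 1450.
Substitute: T_L·(0.45399 + 1.28265·0.71934) = 1450 → T_L = 1053.28 ≈ 1053 N.
Then T_R = 1.28265 × 1053.28 = 1351 N.

T_L = 1053 N, T_R = 1351 N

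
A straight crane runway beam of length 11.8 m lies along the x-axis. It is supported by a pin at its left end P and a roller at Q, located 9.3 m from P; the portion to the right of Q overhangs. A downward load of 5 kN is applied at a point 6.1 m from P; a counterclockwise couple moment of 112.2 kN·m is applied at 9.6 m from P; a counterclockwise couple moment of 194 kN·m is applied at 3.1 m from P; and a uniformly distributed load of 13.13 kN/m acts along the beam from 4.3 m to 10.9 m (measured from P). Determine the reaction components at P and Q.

Resultant of the distributed load: 13.13 × 6.6 = 86.658 kN at 7.6 m from P.
Taking moments about P: Q_y·9.3 − 5·6.1 + 112.2 + 194 − (13.13·6.6)·7.6 = 0 → Q_y = 382.9008/9.3 = 41.1721 ≈ 41.17 kN.
ΣF_y = 0: P_y + 41.1721 − 5 − 13.13·6.6 = 0 → P_y = 50.49 kN.
ΣF_x = 0: no horizontal applied forces, so P_x = 0.

P_x = 0, P_y = 50.49 kN, Q_y = 41.17 kN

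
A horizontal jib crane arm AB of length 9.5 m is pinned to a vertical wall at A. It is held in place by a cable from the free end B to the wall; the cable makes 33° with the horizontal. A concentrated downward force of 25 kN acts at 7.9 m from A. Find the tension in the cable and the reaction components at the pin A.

ΣM about A: T·sin33°·9.5 − 25·7.9 = 0 → T = 197.5/(9.5·0.544639) = 38.1711 ≈ 38.17 kN.
ΣF_x = 0: A_x − T·cos33° = 0 → A_x = 38.1711 × 0.838671 = 32.01 kN.
ΣF_y = 0: A_y + T·sin33° − 25 = 0 → A_y = 25 − 38.1711 × 0.544639 = 4.211 kN.

T = 38.17 kN, A_x = 32.01 kN, A_y = 4.211 kN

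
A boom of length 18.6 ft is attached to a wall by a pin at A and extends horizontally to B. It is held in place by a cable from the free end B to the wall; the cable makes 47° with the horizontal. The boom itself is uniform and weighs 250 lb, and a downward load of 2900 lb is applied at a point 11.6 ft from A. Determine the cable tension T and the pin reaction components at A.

T = 2644 lb, A_x = 1803 lb, A_y = 1216 lb

ΣM about A: T·sin47°·18.6 − 250·9.3 − 2900·11.6 = 0 → T = 35965/(18.6·0.731354) = 2643.87 ≈ 2644 lb.
ΣF_x = 0: A_x − T·cos47° = 0 → A_x = 2643.87 × 0.681998 = 1803 lb.
ΣF_y = 0: A_y + T·sin47° − 250 − 2900 = 0 → A_y = 3150 − 2643.87 × 0.731354 = 1216 lb.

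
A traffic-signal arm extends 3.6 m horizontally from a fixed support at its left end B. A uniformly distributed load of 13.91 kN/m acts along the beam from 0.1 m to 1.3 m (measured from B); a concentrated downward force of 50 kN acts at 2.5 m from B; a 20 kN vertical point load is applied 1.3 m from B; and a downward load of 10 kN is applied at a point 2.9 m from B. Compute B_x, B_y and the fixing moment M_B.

B_x = 0, B_y = 96.69 kN, M_B = 191.7 kN·m

Resultant of the distributed load: 13.91 × 1.2 = 16.692 kN at 0.7 m from B.
ΣF_x = 0: B_x = 0.
ΣF_y = 0: B_y − 13.91·1.2 − 50 − 20 − 10 = 0 → B_y = 96.69 kN.
ΣM about B: M_B − (13.91·1.2)·0.7 − 50·2.5 − 20·1.3 − 10·2.9 = 0 → M_B = 191.7 kN·m.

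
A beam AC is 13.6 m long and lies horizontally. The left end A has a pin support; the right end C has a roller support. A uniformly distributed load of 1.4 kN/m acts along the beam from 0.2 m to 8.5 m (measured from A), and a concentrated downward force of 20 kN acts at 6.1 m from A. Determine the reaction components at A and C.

A_x = 0, A_y = 18.93 kN, C_y = 12.69 kN

Resultant of the distributed load: 1.4 × 8.3 = 11.62 kN at 4.35 m from A.
Moments about A: C_y·13.6 − (1.4·8.3)·4.35 − 20·6.1 = 0 → C_y = 172.547/13.6 = 12.6873 ≈ 12.69 kN.
ΣF_y = 0: A_y + 12.6873 − 1.4·8.3 − 20 = 0 → A_y = 18.93 kN.
ΣF_x = 0: no horizontal applied forces, so A_x = 0.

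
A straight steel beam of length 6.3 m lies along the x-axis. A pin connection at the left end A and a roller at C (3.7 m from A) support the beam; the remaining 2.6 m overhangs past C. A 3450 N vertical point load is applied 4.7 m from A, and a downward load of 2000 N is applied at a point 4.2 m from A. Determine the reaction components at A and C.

A_x = 0, A_y = -1203 N, C_y = 6653 N

Taking moments about A: C_y·3.7 − 3450·4.7 − 2000·4.2 = 0 → C_y = 24615/3.7 = 6652.7 ≈ 6653 N.
ΣF_y = 0: A_y + 6652.7 − 3450 − 2000 = 0 → A_y = -1203 N.
ΣF_x = 0: no horizontal applied forces, so A_x = 0.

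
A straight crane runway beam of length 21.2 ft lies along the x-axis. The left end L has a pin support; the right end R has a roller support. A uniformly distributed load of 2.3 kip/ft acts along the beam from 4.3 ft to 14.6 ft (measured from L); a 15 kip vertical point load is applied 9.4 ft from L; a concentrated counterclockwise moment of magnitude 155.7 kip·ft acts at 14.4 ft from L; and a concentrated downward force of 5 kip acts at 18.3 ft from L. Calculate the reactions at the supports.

Resultant of the distributed load: 2.3 × 10.3 = 23.69 kip at 9.45 ft from L.
Taking moments about L: R_y·21.2 − (2.3·10.3)·9.45 − 15·9.4 + 155.7 − 5·18.3 = 0 → R_y = 300.6705/21.2 = 14.1826 ≈ 14.18 kip.
ΣF_y = 0: L_y + 14.1826 − 2.3·10.3 − 15 − 5 = 0 → L_y = 29.51 kip.
ΣF_x = 0: no horizontal applied forces, so L_x = 0.

L_x = 0, L_y = 29.51 kip, R_y = 14.18 kip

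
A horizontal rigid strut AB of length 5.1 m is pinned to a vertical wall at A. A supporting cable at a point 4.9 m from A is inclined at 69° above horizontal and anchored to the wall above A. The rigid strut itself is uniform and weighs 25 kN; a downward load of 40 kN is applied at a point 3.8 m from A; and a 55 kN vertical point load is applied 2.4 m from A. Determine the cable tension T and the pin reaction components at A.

ΣM about A: T·sin69°·4.9 − 25·2.55 − 40·3.8 − 55·2.4 = 0 → T = 347.75/(4.9·0.93358) = 76.0185 ≈ 76.02 kN.
ΣF_x = 0: A_x − T·cos69° = 0 → A_x = 76.0185 × 0.358368 = 27.24 kN.
ΣF_y = 0: A_y + T·sin69° − 25 − 40 − 55 = 0 → A_y = 120 − 76.0185 × 0.93358 = 49.03 kN.

T = 76.02 kN, A_x = 27.24 kN, A_y = 49.03 kN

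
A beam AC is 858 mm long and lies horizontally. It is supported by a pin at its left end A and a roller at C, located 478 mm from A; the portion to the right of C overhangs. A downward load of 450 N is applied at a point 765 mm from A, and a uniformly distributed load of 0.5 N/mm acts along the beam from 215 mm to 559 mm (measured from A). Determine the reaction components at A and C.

Resultant of the distributed load: 0.5 × 344 = 172 N at 387 mm from A.
ΣM about A: C_y·478 − 450·765 − (0.5·344)·387 = 0 → C_y = 410814/478 = 859.444 ≈ 859.4 N.
ΣF_y = 0: A_y + 859.444 − 450 − 0.5·344 = 0 → A_y = -237.4 N.
ΣF_x = 0: no horizontal applied forces, so A_x = 0.

A_x = 0, A_y = -237.4 N, C_y = 859.4 N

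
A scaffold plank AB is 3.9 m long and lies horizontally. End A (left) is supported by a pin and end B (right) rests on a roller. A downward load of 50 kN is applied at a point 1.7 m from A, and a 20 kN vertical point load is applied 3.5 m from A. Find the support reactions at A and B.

Moments about A: B_y·3.9 − 50·1.7 − 20·3.5 = 0 → B_y = 155/3.9 = 39.7436 ≈ 39.74 kN.
ΣF_y = 0: A_y + 39.7436 − 50 − 20 = 0 → A_y = 30.26 kN.
ΣF_x = 0: no horizontal applied forces, so A_x = 0.

A_x = 0, A_y = 30.26 kN, B_y = 39.74 kN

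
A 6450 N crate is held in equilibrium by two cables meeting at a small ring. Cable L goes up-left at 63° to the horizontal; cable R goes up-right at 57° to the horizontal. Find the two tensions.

ΣF_x = 0: −T_L·cos63° + T_R·cos57° = 0 → T_R = 0.833562·T_L.
ΣF_y = 0: T_L·sin63° + T_R·sin57° = 6450.
Substitute: T_L·(0.891007 + 0.833562·0.838671) = 6450 → T_L = 4056.37 ≈ 4056 N.
Then T_R = 0.833562 × 4056.37 = 3381 N.

T_L = 4056 N, T_R = 3381 N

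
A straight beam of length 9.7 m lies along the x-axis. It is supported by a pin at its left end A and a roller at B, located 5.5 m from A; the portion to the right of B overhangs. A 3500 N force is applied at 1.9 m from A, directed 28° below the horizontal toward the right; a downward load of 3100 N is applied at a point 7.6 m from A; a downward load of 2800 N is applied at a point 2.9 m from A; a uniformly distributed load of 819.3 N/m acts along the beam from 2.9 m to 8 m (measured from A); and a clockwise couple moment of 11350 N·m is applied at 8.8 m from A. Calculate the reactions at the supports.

Resultant of the distributed load: 819.3 × 5.1 = 4178.43 N at 5.45 m from A.
Taking moments about A: B_y·5.5 − 3500·sin28°·1.9 − 3100·7.6 − 2800·2.9 − (819.3·5.1)·5.45 − 11350 = 0 → B_y = 68924.4/5.5 = 12531.7 ≈ 12530 N.
ΣF_y = 0: A_y + 12531.7 − 3500·sin28° − 3100 − 2800 − 819.3·5.1 = 0 → A_y = -810.1 N.
ΣF_x = 0: A_x + 3500·cos28° = 0 → A_x = -3090 N.

A_x = -3090 N, A_y = -810.1 N, B_y = 12530 N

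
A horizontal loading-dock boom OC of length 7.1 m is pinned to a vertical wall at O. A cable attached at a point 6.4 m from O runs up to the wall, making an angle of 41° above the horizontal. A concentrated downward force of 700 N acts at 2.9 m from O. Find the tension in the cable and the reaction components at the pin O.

ΣM about O: T·sin41°·6.4 − 700·2.9 = 0 → T = 2030/(6.4·0.656059) = 483.474 ≈ 483.5 N.
ΣF_x = 0: O_x − T·cos41° = 0 → O_x = 483.474 × 0.75471 = 364.9 N.
ΣF_y = 0: O_y + T·sin41° − 700 = 0 → O_y = 700 − 483.474 × 0.656059 = 382.8 N.

T = 483.5 N, O_x = 364.9 N, O_y = 382.8 N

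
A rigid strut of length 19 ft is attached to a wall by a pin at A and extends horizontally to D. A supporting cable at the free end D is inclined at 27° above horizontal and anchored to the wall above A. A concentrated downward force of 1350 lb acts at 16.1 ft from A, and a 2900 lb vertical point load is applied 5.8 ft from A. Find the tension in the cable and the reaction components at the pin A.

T = 4470 lb, A_x = 3983 lb, A_y = 2221 lb

ΣM about A: T·sin27°·19 − 1350·16.1 − 2900·5.8 = 0 → T = 38555/(19·0.45399) = 4469.73 ≈ 4470 lb.
ΣF_x = 0: A_x − T·cos27° = 0 → A_x = 4469.73 × 0.891007 = 3983 lb.
ΣF_y = 0: A_y + T·sin27° − 1350 − 2900 = 0 → A_y = 4250 − 4469.73 × 0.45399 = 2221 lb.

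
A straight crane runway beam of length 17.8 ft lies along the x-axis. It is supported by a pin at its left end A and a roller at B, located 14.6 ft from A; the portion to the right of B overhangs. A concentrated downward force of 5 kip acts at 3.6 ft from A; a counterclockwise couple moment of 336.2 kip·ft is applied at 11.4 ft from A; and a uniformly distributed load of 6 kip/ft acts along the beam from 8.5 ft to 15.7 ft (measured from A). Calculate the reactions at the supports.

A_x = 0, A_y = 34.19 kip, B_y = 14.01 kip

Resultant of the distributed load: 6 × 7.2 = 43.2 kip at 12.1 ft from A.
Taking moments about A: B_y·14.6 − 5·3.6 + 336.2 − (6·7.2)·12.1 = 0 → B_y = 204.52/14.6 = 14.0082 ≈ 14.01 kip.
ΣF_y = 0: A_y + 14.0082 − 5 − 6·7.2 = 0 → A_y = 34.19 kip.
ΣF_x = 0: no horizontal applied forces, so A_x = 0.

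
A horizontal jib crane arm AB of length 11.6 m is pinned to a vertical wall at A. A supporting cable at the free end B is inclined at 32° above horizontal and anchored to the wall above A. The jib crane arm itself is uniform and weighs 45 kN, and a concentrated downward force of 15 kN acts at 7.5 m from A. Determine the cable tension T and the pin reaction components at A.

T = 60.76 kN, A_x = 51.53 kN, A_y = 27.80 kN

ΣM about A: T·sin32°·11.6 − 45·5.8 − 15·7.5 = 0 → T = 373.5/(11.6·0.529919) = 60.7607 ≈ 60.76 kN.
ΣF_x = 0: A_x − T·cos32° = 0 → A_x = 60.7607 × 0.848048 = 51.53 kN.
ΣF_y = 0: A_y + T·sin32° − 45 − 15 = 0 → A_y = 60 − 60.7607 × 0.529919 = 27.80 kN.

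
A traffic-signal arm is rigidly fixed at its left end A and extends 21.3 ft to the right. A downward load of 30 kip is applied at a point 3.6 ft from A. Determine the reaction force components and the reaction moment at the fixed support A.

A_x = 0, A_y = 30.00 kip, M_A = 108.0 kip·ft

ΣF_x = 0: A_x = 0.
ΣF_y = 0: A_y − 30 = 0 → A_y = 30.00 kip.
ΣM about A: M_A − 30·3.6 = 0 → M_A = 108.0 kip·ft.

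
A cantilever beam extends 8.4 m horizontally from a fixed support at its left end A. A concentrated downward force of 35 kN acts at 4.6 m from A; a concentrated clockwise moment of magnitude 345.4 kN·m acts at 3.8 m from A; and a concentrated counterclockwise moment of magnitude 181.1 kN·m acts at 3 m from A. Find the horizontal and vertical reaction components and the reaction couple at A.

ΣF_x = 0: A_x = 0.
ΣF_y = 0: A_y − 35 = 0 → A_y = 35.00 kN.
ΣM about A: M_A − 35·4.6 − 345.4 + 181.1 = 0 → M_A = 325.3 kN·m.

A_x = 0, A_y = 35.00 kN, M_A = 325.3 kN·m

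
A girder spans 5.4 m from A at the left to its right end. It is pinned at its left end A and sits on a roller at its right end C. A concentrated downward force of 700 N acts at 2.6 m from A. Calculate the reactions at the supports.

A_x = 0, A_y = 363.0 N, C_y = 337.0 N

Taking moments about A: C_y·5.4 − 700·2.6 = 0 → C_y = 1820/5.4 = 337.037 ≈ 337.0 N.
ΣF_y = 0: A_y + 337.037 − 700 = 0 → A_y = 363.0 N.
ΣF_x = 0: no horizontal applied forces, so A_x = 0.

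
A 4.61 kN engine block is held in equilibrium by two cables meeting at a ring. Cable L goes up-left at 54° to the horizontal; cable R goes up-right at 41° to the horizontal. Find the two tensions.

ΣF_x = 0: −T_L·cos54° + T_R·cos41° = 0 → T_R = 0.778823·T_L.
ΣF_y = 0: T_L·sin54° + T_R·sin41° = 4.61.
Substitute: T_L·(0.809017 + 0.778823·0.656059) = 4.61 → T_L = 3.4925 ≈ 3.493 kN.
Then T_R = 0.778823 × 3.4925 = 2.720 kN.

T_L = 3.493 kN, T_R = 2.720 kN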